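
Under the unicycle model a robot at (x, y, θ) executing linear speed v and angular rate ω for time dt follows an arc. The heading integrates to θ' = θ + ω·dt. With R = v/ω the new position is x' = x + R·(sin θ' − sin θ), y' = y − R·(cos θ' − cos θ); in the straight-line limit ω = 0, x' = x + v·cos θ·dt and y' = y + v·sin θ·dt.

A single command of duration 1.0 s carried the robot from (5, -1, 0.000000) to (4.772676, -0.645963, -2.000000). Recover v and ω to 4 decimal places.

v = -0.5000, ω = -2.0000

Δθ = -2.000000 − 0.000000 = -2.000000
ω = Δθ/dt = -2.000000/1.0 = -2.0000
R = −Δy/(cos θ' − cos θ) = 0.2500
v = R·ω = 0.2500·-2.0000 = -0.5000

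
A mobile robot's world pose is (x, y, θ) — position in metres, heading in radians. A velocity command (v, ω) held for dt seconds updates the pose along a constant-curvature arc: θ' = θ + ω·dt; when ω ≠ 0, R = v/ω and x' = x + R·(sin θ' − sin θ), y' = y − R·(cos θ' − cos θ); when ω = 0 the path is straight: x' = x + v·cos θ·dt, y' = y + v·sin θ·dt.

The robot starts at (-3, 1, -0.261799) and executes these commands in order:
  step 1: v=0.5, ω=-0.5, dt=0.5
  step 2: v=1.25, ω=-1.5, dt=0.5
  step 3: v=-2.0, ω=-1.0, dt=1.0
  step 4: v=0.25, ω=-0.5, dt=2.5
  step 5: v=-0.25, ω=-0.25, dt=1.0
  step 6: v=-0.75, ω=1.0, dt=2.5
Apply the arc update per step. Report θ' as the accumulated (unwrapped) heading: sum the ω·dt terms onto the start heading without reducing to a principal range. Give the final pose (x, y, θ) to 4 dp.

(-1.2157, 2.8881, -1.2618)

step 1: θ'=-0.5118 (R=-1.0000) → pose (-2.7691, 0.9059, -0.5118)
step 2: θ'=-1.2618 (R=-0.8333) → pose (-2.3833, 0.4328, -1.2618)
step 3: θ'=-2.2618 (R=2.0000) → pose (-2.0193, 2.3156, -2.2618)
step 4: θ'=-3.5118 (R=-0.5000) → pose (-2.5855, 2.1682, -3.5118)
step 5: θ'=-3.7618 (R=1.0000) → pose (-2.3661, 2.0497, -3.7618)
step 6: θ'=-1.2618 (R=-0.7500) → pose (-1.2157, 2.8881, -1.2618)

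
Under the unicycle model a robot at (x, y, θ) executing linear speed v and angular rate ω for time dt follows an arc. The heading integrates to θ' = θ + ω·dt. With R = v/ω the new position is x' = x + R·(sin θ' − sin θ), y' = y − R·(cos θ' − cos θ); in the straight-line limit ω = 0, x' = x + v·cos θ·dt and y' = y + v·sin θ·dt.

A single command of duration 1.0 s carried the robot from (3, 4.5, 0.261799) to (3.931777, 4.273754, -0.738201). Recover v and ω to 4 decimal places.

v = 1.0000, ω = -1.0000

Δθ = -0.738201 − 0.261799 = -1.000000
ω = Δθ/dt = -1.000000/1.0 = -1.0000
R = Δx/(sin θ' − sin θ) = -1.0000
v = R·ω = -1.0000·-1.0000 = 1.0000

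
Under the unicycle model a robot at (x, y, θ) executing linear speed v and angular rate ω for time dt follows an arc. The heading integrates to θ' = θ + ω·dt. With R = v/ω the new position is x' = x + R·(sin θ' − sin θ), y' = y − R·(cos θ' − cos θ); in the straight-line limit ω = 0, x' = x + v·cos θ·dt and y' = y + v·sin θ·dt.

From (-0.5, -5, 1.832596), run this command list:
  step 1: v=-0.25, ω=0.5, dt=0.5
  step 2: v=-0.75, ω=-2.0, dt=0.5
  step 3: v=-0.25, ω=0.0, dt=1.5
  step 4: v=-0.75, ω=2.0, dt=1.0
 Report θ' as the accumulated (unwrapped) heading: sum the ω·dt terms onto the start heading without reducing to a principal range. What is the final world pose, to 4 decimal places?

(-0.3155, -6.3564, 3.0826)

step 1: θ'=2.0826 (R=-0.5000) → pose (-0.4530, -5.1155, 2.0826)
step 2: θ'=1.0826 (R=0.3750) → pose (-0.4487, -5.4750, 1.0826)
step 3: θ'=1.0826 (straight) → pose (-0.6246, -5.8062, 1.0826)
step 4: θ'=3.0826 (R=-0.3750) → pose (-0.3155, -6.3564, 3.0826)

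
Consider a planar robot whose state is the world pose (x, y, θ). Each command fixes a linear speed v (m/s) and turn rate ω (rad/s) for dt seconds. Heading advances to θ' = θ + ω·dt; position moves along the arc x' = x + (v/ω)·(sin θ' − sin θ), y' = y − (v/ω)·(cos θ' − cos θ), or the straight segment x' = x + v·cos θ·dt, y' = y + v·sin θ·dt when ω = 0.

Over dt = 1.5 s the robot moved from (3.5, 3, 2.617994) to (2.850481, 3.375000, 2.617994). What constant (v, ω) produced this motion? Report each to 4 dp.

Δθ = 2.617994 − 2.617994 = 0.000000
ω = Δθ/dt = 0.000000/1.5 = 0.0000
ω = 0 → v = (Δx·cos θ + Δy·sin θ)/dt = 0.5000

v = 0.5000, ω = 0.0000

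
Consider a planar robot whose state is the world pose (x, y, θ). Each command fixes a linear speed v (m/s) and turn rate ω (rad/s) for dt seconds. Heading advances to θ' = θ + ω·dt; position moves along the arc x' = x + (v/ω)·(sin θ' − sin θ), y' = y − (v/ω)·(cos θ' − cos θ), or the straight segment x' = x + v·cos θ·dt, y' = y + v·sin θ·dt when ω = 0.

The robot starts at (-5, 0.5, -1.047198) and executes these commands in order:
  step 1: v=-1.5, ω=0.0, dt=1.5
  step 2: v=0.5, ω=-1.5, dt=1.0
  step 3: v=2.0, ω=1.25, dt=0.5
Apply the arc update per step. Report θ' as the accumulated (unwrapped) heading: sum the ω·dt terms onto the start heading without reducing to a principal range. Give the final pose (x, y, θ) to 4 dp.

(-6.8332, 1.2309, -1.9222)

step 1: θ'=-1.0472 (straight) → pose (-6.1250, 2.4486, -1.0472)
step 2: θ'=-2.5472 (R=-0.3333) → pose (-6.2270, 2.0057, -2.5472)
step 3: θ'=-1.9222 (R=1.6000) → pose (-6.8332, 1.2309, -1.9222)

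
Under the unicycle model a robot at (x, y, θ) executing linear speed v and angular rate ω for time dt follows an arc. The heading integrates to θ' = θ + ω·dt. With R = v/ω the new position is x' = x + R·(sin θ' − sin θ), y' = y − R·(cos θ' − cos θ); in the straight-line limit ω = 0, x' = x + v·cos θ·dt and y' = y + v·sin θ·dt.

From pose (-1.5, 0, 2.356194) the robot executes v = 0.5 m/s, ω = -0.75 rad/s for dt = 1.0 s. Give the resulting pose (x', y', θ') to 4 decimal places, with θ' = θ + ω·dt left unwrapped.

(-1.6948, 0.4478, 1.6062)

θ' = 2.3562 + -0.75·1.0 = 1.6062
R = v/ω = 0.5/-0.75 = -0.6667
x' = -1.5 + -0.6667·(sin 1.6062 − sin 2.3562) = -1.6948
y' = 0 − -0.6667·(cos 1.6062 − cos 2.3562) = 0.4478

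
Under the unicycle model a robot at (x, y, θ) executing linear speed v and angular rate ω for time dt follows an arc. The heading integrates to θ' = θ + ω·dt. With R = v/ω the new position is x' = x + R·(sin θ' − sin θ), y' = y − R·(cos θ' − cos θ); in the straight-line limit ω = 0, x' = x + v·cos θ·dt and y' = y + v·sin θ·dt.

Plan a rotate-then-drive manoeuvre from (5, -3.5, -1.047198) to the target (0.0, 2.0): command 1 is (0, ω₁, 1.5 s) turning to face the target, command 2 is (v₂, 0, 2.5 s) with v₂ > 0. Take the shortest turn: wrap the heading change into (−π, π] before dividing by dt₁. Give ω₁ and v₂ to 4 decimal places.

heading to target = atan2(2−-3.5, 0−5) = 2.3086
Δθ = wrap(2.3086 − -1.0472) = -2.9274; ω₁ = Δθ/dt₁ = -1.9516
distance = √((0−5)² + (2−-3.5)²) = 7.4330; v₂ = distance/dt₂ = 2.9732

ω₁ = -1.9516, v₂ = 2.9732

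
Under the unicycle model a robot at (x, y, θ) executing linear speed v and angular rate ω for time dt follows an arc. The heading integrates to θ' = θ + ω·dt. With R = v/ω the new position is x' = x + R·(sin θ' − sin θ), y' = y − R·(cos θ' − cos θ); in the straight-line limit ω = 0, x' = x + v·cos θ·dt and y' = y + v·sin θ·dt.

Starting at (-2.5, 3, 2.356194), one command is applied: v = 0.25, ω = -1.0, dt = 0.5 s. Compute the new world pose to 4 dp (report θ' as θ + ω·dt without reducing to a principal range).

(-2.5631, 3.1064, 1.8562)

θ' = 2.3562 + -1.0·0.5 = 1.8562
R = v/ω = 0.25/-1.0 = -0.2500
x' = -2.5 + -0.2500·(sin 1.8562 − sin 2.3562) = -2.5631
y' = 3 − -0.2500·(cos 1.8562 − cos 2.3562) = 3.1064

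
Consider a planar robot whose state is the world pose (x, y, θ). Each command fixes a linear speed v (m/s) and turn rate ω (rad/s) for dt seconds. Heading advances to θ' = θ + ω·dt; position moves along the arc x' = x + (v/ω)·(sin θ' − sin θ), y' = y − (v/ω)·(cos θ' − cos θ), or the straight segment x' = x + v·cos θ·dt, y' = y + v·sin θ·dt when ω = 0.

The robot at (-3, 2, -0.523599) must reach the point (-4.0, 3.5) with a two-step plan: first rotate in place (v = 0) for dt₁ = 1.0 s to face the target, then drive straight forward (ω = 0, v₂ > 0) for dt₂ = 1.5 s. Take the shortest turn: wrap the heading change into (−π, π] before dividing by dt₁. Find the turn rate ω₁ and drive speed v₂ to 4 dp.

ω₁ = 2.6824, v₂ = 1.2019

heading to target = atan2(3.5−2, -4−-3) = 2.1588
Δθ = wrap(2.1588 − -0.5236) = 2.6824; ω₁ = Δθ/dt₁ = 2.6824
distance = √((-4−-3)² + (3.5−2)²) = 1.8028; v₂ = distance/dt₂ = 1.2019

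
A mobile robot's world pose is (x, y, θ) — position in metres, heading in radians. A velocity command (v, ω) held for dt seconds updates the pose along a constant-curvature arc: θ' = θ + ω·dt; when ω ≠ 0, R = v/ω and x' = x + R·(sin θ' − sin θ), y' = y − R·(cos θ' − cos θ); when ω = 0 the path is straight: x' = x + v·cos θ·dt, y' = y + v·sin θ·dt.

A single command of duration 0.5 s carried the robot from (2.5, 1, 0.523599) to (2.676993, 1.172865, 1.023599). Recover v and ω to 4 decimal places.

Δθ = 1.023599 − 0.523599 = 0.500000
ω = Δθ/dt = 0.500000/0.5 = 1.0000
R = Δx/(sin θ' − sin θ) = 0.5000
v = R·ω = 0.5000·1.0000 = 0.5000

v = 0.5000, ω = 1.0000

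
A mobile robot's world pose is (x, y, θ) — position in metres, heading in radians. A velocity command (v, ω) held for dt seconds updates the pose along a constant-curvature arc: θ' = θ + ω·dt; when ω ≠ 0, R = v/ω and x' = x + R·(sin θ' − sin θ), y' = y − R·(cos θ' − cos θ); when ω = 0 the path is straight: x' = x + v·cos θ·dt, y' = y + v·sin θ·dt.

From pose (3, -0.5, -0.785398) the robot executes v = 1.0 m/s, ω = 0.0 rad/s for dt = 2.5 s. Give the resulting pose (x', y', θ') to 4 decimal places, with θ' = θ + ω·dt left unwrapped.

θ' = -0.7854 + 0.0·2.5 = -0.7854
ω = 0 → straight: x' = 3 + 1.0·cos(-0.7854)·2.5 = 4.7678
y' = -0.5 + 1.0·sin(-0.7854)·2.5 = -2.2678

(4.7678, -2.2678, -0.7854)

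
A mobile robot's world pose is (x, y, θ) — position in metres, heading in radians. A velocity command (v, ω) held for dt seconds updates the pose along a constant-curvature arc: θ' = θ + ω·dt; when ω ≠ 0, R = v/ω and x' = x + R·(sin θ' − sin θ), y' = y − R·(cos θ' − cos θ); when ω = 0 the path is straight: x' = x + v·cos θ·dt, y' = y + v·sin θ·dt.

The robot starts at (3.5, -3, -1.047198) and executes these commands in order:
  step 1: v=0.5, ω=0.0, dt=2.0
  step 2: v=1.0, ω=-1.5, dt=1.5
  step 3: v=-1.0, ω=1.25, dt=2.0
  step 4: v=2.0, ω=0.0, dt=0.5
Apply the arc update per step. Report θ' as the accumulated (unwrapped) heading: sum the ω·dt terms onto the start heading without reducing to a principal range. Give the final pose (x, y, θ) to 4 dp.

(4.7143, -4.2241, -0.7972)

step 1: θ'=-1.0472 (straight) → pose (4.0000, -3.8660, -1.0472)
step 2: θ'=-3.2972 (R=-0.6667) → pose (3.3193, -4.8580, -3.2972)
step 3: θ'=-0.7972 (R=-0.8000) → pose (4.0156, -3.5087, -0.7972)
step 4: θ'=-0.7972 (straight) → pose (4.7143, -4.2241, -0.7972)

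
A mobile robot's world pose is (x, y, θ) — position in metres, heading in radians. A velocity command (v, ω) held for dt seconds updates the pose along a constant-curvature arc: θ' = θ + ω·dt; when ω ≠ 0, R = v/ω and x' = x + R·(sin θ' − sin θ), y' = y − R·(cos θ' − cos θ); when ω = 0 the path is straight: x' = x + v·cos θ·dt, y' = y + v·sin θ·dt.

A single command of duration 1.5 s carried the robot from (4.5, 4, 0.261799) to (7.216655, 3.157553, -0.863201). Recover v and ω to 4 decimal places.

Δθ = -0.863201 − 0.261799 = -1.125000
ω = Δθ/dt = -1.125000/1.5 = -0.7500
R = Δx/(sin θ' − sin θ) = -2.6667
v = R·ω = -2.6667·-0.7500 = 2.0000

v = 2.0000, ω = -0.7500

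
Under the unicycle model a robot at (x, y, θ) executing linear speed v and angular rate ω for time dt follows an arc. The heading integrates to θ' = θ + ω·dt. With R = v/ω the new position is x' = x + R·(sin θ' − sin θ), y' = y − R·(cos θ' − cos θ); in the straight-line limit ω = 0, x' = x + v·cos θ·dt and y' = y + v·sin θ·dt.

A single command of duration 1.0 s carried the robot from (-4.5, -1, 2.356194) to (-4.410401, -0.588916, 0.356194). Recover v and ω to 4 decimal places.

Δθ = 0.356194 − 2.356194 = -2.000000
ω = Δθ/dt = -2.000000/1.0 = -2.0000
R = −Δy/(cos θ' − cos θ) = -0.2500
v = R·ω = -0.2500·-2.0000 = 0.5000

v = 0.5000, ω = -2.0000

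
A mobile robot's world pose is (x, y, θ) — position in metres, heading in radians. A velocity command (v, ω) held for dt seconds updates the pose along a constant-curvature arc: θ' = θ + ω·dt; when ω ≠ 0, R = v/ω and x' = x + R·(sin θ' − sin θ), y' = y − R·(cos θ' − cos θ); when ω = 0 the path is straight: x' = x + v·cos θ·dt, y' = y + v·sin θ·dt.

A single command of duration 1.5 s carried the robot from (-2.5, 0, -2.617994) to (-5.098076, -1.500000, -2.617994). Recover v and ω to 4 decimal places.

Δθ = -2.617994 − -2.617994 = 0.000000
ω = Δθ/dt = 0.000000/1.5 = 0.0000
ω = 0 → v = (Δx·cos θ + Δy·sin θ)/dt = 2.0000

v = 2.0000, ω = 0.0000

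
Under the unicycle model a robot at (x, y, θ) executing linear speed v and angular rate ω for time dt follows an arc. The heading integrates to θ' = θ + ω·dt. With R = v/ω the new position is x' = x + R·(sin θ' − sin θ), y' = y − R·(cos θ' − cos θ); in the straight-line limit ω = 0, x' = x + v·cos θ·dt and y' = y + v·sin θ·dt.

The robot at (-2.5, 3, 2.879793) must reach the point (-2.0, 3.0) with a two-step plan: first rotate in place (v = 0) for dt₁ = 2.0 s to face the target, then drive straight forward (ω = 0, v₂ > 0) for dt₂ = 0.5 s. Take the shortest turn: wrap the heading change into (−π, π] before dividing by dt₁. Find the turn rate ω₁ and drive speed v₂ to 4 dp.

heading to target = atan2(3−3, -2−-2.5) = 0.0000
Δθ = wrap(0.0000 − 2.8798) = -2.8798; ω₁ = Δθ/dt₁ = -1.4399
distance = √((-2−-2.5)² + (3−3)²) = 0.5000; v₂ = distance/dt₂ = 1.0000

ω₁ = -1.4399, v₂ = 1.0000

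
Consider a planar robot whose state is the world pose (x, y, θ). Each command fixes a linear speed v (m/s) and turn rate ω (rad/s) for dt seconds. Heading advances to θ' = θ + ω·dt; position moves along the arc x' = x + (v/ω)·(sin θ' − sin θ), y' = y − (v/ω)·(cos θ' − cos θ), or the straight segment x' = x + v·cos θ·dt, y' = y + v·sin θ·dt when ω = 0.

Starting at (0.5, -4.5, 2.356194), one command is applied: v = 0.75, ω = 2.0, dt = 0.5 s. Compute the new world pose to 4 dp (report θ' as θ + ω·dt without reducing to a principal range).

θ' = 2.3562 + 2.0·0.5 = 3.3562
R = v/ω = 0.75/2.0 = 0.3750
x' = 0.5 + 0.3750·(sin 3.3562 − sin 2.3562) = 0.1550
y' = -4.5 − 0.3750·(cos 3.3562 − cos 2.3562) = -4.3988

(0.1550, -4.3988, 3.3562)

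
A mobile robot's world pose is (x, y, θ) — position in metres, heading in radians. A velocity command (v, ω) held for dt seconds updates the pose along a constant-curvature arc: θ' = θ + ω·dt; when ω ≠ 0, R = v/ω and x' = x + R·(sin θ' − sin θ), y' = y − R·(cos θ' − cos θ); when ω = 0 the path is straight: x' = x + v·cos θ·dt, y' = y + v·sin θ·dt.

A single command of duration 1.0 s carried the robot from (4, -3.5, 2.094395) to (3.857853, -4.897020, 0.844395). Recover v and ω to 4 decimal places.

v = -1.5000, ω = -1.2500

Δθ = 0.844395 − 2.094395 = -1.250000
ω = Δθ/dt = -1.250000/1.0 = -1.2500
R = −Δy/(cos θ' − cos θ) = 1.2000
v = R·ω = 1.2000·-1.2500 = -1.5000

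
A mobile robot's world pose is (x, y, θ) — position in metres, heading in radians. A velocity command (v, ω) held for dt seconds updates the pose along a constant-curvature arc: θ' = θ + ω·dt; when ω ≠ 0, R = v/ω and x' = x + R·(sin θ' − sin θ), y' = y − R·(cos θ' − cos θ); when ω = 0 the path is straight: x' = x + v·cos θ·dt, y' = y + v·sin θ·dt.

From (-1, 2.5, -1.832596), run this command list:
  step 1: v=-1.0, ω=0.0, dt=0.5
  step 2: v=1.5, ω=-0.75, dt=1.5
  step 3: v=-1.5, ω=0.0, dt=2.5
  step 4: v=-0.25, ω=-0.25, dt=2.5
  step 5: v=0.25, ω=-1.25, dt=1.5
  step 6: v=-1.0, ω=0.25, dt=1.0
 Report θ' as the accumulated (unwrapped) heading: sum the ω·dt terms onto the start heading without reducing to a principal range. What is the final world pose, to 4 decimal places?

step 1: θ'=-1.8326 (straight) → pose (-0.8706, 2.9830, -1.8326)
step 2: θ'=-2.9576 (R=-2.0000) → pose (-2.4365, 1.5344, -2.9576)
step 3: θ'=-2.9576 (straight) → pose (1.2502, 2.2205, -2.9576)
step 4: θ'=-3.5826 (R=1.0000) → pose (1.8600, 2.1417, -3.5826)
step 5: θ'=-5.4576 (R=-0.2000) → pose (1.7984, 2.4582, -5.4576)
step 6: θ'=-5.2076 (R=-4.0000) → pose (1.2187, 1.6465, -5.2076)

(1.2187, 1.6465, -5.2076)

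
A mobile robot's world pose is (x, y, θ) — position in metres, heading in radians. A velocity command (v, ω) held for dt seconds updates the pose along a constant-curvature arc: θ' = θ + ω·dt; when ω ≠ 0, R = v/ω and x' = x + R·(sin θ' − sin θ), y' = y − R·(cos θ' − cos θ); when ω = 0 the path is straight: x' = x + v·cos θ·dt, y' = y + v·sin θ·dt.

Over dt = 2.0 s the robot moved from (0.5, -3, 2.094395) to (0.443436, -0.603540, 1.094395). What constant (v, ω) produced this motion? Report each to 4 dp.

Δθ = 1.094395 − 2.094395 = -1.000000
ω = Δθ/dt = -1.000000/2.0 = -0.5000
R = −Δy/(cos θ' − cos θ) = -2.5000
v = R·ω = -2.5000·-0.5000 = 1.2500

v = 1.2500, ω = -0.5000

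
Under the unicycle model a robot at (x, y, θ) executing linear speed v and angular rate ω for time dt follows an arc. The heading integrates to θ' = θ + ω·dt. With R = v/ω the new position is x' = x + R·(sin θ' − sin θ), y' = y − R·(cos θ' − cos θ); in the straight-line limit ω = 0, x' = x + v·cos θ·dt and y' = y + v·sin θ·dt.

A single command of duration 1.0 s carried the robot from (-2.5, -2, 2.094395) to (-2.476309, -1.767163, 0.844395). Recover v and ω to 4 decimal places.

Δθ = 0.844395 − 2.094395 = -1.250000
ω = Δθ/dt = -1.250000/1.0 = -1.2500
R = −Δy/(cos θ' − cos θ) = -0.2000
v = R·ω = -0.2000·-1.2500 = 0.2500

v = 0.2500, ω = -1.2500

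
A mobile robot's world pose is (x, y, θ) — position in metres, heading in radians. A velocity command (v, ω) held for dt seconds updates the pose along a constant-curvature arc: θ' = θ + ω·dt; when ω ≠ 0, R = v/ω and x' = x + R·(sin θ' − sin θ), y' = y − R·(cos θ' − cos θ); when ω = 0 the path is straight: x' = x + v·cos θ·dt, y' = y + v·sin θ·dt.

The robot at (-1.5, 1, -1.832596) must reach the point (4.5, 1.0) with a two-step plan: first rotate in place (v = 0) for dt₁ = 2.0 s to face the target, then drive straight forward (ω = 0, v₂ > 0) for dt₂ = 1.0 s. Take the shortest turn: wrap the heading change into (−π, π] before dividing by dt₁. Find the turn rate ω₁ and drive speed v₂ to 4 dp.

ω₁ = 0.9163, v₂ = 6.0000

heading to target = atan2(1−1, 4.5−-1.5) = 0.0000
Δθ = wrap(0.0000 − -1.8326) = 1.8326; ω₁ = Δθ/dt₁ = 0.9163
distance = √((4.5−-1.5)² + (1−1)²) = 6.0000; v₂ = distance/dt₂ = 6.0000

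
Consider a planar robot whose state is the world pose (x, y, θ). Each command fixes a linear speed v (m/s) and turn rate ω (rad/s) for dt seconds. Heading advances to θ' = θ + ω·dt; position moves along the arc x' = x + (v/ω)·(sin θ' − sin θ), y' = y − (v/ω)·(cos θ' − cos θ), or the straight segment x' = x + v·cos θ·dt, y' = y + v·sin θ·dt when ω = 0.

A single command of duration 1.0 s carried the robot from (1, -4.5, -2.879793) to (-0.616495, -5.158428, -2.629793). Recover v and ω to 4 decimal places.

Δθ = -2.629793 − -2.879793 = 0.250000
ω = Δθ/dt = 0.250000/1.0 = 0.2500
R = Δx/(sin θ' − sin θ) = 7.0000
v = R·ω = 7.0000·0.2500 = 1.7500

v = 1.7500, ω = 0.2500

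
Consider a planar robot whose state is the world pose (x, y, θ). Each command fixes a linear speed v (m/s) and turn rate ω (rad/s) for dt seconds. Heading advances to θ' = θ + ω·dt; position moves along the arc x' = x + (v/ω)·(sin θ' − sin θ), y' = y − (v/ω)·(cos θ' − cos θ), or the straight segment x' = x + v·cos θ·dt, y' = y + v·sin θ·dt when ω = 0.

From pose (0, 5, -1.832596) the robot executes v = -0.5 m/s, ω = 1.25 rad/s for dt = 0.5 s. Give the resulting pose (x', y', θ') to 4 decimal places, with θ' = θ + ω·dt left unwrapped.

θ' = -1.8326 + 1.25·0.5 = -1.2076
R = v/ω = -0.5/1.25 = -0.4000
x' = 0 + -0.4000·(sin -1.2076 − sin -1.8326) = -0.0125
y' = 5 − -0.4000·(cos -1.2076 − cos -1.8326) = 5.2456

(-0.0125, 5.2456, -1.2076)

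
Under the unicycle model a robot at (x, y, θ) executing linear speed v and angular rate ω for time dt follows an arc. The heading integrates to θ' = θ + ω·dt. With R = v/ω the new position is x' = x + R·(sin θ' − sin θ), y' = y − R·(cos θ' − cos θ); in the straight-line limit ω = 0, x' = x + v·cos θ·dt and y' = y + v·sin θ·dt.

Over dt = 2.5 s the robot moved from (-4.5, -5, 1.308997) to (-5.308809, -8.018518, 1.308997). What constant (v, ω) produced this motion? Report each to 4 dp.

v = -1.2500, ω = 0.0000

Δθ = 1.308997 − 1.308997 = 0.000000
ω = Δθ/dt = 0.000000/2.5 = 0.0000
ω = 0 → v = (Δx·cos θ + Δy·sin θ)/dt = -1.2500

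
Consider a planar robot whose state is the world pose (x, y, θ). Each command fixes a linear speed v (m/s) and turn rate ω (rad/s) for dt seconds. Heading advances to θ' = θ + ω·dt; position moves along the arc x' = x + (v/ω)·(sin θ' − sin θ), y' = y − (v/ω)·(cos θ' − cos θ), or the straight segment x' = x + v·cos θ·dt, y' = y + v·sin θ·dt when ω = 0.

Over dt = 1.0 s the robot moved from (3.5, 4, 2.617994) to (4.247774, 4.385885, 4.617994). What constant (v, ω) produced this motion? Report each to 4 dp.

v = -1.0000, ω = 2.0000

Δθ = 4.617994 − 2.617994 = 2.000000
ω = Δθ/dt = 2.000000/1.0 = 2.0000
R = Δx/(sin θ' − sin θ) = -0.5000
v = R·ω = -0.5000·2.0000 = -1.0000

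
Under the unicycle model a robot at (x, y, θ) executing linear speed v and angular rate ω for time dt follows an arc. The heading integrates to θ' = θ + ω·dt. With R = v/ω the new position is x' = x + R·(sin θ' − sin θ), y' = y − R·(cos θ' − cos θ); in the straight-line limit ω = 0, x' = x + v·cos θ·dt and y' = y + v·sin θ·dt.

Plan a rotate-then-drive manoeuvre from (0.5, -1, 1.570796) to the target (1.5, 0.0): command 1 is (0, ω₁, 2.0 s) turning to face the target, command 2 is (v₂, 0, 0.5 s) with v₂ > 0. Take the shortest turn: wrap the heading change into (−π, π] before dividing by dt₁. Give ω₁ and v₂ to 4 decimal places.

ω₁ = -0.3927, v₂ = 2.8284

heading to target = atan2(0−-1, 1.5−0.5) = 0.7854
Δθ = wrap(0.7854 − 1.5708) = -0.7854; ω₁ = Δθ/dt₁ = -0.3927
distance = √((1.5−0.5)² + (0−-1)²) = 1.4142; v₂ = distance/dt₂ = 2.8284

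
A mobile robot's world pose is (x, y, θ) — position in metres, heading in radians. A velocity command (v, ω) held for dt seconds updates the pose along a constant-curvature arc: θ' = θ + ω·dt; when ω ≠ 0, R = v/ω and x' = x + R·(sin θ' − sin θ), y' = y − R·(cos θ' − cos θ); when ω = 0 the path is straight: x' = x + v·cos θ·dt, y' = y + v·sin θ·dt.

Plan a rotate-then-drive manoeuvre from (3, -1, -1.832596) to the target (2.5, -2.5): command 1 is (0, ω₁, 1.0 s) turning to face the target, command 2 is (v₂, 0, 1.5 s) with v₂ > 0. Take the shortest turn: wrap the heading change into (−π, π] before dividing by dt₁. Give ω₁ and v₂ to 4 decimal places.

ω₁ = -0.0600, v₂ = 1.0541

heading to target = atan2(-2.5−-1, 2.5−3) = -1.8925
Δθ = wrap(-1.8925 − -1.8326) = -0.0600; ω₁ = Δθ/dt₁ = -0.0600
distance = √((2.5−3)² + (-2.5−-1)²) = 1.5811; v₂ = distance/dt₂ = 1.0541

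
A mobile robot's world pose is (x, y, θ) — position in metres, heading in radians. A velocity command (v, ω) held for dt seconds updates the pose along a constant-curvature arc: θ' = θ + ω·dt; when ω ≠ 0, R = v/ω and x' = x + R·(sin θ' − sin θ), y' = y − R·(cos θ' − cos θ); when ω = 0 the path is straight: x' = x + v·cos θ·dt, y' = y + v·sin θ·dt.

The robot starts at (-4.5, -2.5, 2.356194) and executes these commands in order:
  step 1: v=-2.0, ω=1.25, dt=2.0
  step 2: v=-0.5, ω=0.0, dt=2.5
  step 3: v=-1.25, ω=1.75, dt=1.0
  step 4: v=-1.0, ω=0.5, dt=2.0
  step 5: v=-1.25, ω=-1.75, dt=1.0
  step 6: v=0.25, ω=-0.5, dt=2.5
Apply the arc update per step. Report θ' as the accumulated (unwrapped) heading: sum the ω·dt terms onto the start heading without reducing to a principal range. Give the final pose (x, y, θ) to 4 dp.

(-4.9002, -1.7164, 4.6062)

step 1: θ'=4.8562 (R=-1.6000) → pose (-1.7851, -1.1393, 4.8562)
step 2: θ'=4.8562 (straight) → pose (-1.9643, 0.0978, 4.8562)
step 3: θ'=6.6062 (R=-0.7143) → pose (-2.8979, 0.6727, 6.6062)
step 4: θ'=7.6062 (R=-2.0000) → pose (-4.2020, -0.7333, 7.6062)
step 5: θ'=5.8562 (R=0.7143) → pose (-5.1903, -1.2083, 5.8562)
step 6: θ'=4.6062 (R=-0.5000) → pose (-4.9002, -1.7164, 4.6062)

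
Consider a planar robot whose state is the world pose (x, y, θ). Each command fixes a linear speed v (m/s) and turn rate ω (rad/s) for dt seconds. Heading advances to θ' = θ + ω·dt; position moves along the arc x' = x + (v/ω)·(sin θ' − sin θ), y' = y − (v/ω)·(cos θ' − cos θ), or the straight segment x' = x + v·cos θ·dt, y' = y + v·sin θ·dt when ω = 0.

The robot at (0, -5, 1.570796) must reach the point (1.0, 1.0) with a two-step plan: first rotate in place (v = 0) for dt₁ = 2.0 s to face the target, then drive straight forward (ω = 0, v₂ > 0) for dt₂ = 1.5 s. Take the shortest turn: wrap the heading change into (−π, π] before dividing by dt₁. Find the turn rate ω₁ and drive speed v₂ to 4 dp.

heading to target = atan2(1−-5, 1−0) = 1.4056
Δθ = wrap(1.4056 − 1.5708) = -0.1651; ω₁ = Δθ/dt₁ = -0.0826
distance = √((1−0)² + (1−-5)²) = 6.0828; v₂ = distance/dt₂ = 4.0552

ω₁ = -0.0826, v₂ = 4.0552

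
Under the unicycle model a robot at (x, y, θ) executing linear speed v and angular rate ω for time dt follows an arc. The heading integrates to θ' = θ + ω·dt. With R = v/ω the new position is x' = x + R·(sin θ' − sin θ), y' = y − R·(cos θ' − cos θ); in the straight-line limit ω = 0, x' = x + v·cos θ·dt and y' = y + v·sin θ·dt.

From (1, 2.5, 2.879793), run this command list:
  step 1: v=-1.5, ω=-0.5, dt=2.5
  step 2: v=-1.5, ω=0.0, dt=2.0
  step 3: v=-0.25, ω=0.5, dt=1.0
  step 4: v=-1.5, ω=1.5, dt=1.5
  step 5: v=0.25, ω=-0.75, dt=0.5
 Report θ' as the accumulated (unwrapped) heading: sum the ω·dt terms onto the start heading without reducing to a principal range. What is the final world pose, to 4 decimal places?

step 1: θ'=1.6298 (R=3.0000) → pose (3.2183, -0.2209, 1.6298)
step 2: θ'=1.6298 (straight) → pose (3.3952, -3.2157, 1.6298)
step 3: θ'=2.1298 (R=-0.5000) → pose (3.4704, -3.4514, 2.1298)
step 4: θ'=4.3798 (R=-1.0000) → pose (5.2634, -3.2475, 4.3798)
step 5: θ'=4.0048 (R=-0.3333) → pose (5.2017, -3.3554, 4.0048)

(5.2017, -3.3554, 4.0048)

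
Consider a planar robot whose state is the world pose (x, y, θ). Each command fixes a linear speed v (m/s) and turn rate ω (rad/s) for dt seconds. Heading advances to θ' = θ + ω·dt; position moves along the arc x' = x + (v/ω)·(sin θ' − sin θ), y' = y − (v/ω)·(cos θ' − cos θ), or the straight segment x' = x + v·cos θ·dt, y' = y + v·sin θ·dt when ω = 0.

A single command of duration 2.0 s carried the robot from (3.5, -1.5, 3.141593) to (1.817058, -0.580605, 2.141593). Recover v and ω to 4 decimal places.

v = 1.0000, ω = -0.5000

Δθ = 2.141593 − 3.141593 = -1.000000
ω = Δθ/dt = -1.000000/2.0 = -0.5000
R = Δx/(sin θ' − sin θ) = -2.0000
v = R·ω = -2.0000·-0.5000 = 1.0000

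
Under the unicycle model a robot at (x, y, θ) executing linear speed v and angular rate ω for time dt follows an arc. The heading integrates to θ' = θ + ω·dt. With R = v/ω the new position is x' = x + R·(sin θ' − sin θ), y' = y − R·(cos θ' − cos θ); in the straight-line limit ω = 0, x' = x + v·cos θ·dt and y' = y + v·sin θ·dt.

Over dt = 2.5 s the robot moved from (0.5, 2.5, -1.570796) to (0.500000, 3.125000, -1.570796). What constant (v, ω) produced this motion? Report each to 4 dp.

Δθ = -1.570796 − -1.570796 = 0.000000
ω = Δθ/dt = 0.000000/2.5 = 0.0000
ω = 0 → v = (Δx·cos θ + Δy·sin θ)/dt = -0.2500

v = -0.2500, ω = 0.0000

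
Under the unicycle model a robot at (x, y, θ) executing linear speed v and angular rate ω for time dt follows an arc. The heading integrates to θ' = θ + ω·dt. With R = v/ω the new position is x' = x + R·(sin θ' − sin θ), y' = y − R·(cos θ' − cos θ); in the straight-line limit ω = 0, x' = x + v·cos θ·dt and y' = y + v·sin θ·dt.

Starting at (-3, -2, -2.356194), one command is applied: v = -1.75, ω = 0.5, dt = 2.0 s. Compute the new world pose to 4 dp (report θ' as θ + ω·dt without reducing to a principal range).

(-2.0552, 1.2202, -1.3562)

θ' = -2.3562 + 0.5·2.0 = -1.3562
R = v/ω = -1.75/0.5 = -3.5000
x' = -3 + -3.5000·(sin -1.3562 − sin -2.3562) = -2.0552
y' = -2 − -3.5000·(cos -1.3562 − cos -2.3562) = 1.2202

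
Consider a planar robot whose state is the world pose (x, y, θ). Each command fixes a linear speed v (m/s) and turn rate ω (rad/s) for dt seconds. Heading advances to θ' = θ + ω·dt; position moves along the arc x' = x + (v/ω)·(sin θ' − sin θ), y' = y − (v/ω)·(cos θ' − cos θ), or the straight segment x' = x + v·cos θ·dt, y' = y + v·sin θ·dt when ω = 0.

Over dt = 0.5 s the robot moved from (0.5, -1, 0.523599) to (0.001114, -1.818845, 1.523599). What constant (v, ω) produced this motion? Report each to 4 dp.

v = -2.0000, ω = 2.0000

Δθ = 1.523599 − 0.523599 = 1.000000
ω = Δθ/dt = 1.000000/0.5 = 2.0000
R = −Δy/(cos θ' − cos θ) = -1.0000
v = R·ω = -1.0000·2.0000 = -2.0000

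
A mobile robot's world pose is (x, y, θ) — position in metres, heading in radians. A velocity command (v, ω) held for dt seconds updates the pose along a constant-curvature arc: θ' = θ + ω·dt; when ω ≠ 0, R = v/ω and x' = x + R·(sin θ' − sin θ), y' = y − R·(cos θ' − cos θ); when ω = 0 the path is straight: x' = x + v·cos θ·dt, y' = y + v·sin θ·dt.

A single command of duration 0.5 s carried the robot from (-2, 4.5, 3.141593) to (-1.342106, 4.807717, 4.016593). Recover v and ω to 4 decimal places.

v = -1.5000, ω = 1.7500

Δθ = 4.016593 − 3.141593 = 0.875000
ω = Δθ/dt = 0.875000/0.5 = 1.7500
R = Δx/(sin θ' − sin θ) = -0.8571
v = R·ω = -0.8571·1.7500 = -1.5000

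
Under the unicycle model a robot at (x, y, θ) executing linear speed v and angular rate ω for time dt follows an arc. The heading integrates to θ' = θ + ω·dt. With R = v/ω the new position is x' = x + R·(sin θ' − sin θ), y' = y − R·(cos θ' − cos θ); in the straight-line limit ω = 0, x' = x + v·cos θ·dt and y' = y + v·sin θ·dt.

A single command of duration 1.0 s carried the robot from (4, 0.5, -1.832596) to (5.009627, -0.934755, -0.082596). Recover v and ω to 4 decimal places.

v = 2.0000, ω = 1.7500

Δθ = -0.082596 − -1.832596 = 1.750000
ω = Δθ/dt = 1.750000/1.0 = 1.7500
R = −Δy/(cos θ' − cos θ) = 1.1429
v = R·ω = 1.1429·1.7500 = 2.0000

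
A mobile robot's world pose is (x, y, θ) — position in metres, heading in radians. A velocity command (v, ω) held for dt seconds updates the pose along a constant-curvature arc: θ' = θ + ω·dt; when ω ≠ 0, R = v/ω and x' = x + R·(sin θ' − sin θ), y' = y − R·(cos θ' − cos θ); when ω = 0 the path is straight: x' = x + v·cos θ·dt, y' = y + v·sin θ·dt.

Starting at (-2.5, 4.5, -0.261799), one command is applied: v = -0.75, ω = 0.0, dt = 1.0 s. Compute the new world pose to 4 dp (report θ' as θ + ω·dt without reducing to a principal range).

(-3.2244, 4.6941, -0.2618)

θ' = -0.2618 + 0.0·1.0 = -0.2618
ω = 0 → straight: x' = -2.5 + -0.75·cos(-0.2618)·1.0 = -3.2244
y' = 4.5 + -0.75·sin(-0.2618)·1.0 = 4.6941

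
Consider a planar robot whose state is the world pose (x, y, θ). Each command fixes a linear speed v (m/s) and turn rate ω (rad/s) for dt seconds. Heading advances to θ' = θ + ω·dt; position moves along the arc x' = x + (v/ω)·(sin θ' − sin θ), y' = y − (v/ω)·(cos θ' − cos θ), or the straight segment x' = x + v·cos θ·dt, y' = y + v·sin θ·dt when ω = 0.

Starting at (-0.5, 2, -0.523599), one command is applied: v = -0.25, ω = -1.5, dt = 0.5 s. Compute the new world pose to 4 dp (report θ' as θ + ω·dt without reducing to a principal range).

θ' = -0.5236 + -1.5·0.5 = -1.2736
R = v/ω = -0.25/-1.5 = 0.1667
x' = -0.5 + 0.1667·(sin -1.2736 − sin -0.5236) = -0.5760
y' = 2 − 0.1667·(cos -1.2736 − cos -0.5236) = 2.0955

(-0.5760, 2.0955, -1.2736)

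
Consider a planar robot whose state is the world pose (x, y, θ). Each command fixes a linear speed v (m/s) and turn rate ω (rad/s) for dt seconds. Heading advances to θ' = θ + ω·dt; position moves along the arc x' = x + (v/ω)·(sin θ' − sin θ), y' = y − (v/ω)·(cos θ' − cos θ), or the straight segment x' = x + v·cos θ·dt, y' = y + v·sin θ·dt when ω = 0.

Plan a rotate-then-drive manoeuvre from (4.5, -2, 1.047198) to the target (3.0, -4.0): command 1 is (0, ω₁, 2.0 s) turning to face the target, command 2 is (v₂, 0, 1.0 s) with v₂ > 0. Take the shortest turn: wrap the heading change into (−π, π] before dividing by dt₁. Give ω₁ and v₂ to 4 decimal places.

heading to target = atan2(-4−-2, 3−4.5) = -2.2143
Δθ = wrap(-2.2143 − 1.0472) = 3.0217; ω₁ = Δθ/dt₁ = 1.5108
distance = √((3−4.5)² + (-4−-2)²) = 2.5000; v₂ = distance/dt₂ = 2.5000

ω₁ = 1.5108, v₂ = 2.5000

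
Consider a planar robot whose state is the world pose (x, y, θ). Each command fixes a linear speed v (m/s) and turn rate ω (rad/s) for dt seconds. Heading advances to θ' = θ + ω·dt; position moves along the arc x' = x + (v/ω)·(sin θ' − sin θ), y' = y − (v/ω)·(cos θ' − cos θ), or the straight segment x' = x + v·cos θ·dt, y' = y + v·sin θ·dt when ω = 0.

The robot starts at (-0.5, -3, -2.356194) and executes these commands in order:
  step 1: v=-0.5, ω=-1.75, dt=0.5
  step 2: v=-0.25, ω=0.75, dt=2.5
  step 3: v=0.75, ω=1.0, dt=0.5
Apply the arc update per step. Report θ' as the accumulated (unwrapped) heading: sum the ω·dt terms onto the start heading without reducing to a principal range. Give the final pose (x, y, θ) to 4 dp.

(0.2494, -2.8462, -0.8562)

step 1: θ'=-3.2312 (R=0.2857) → pose (-0.2724, -2.9175, -3.2312)
step 2: θ'=-1.3562 (R=-0.3333) → pose (0.0831, -2.5145, -1.3562)
step 3: θ'=-0.8562 (R=0.7500) → pose (0.2494, -2.8462, -0.8562)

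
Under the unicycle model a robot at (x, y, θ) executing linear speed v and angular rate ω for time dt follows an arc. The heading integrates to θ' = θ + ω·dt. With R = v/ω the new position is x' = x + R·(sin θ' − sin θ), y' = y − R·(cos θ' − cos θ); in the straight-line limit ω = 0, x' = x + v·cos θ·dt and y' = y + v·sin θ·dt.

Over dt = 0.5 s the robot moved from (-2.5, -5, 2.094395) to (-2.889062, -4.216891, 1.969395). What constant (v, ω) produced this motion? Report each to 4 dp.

v = 1.7500, ω = -0.2500

Δθ = 1.969395 − 2.094395 = -0.125000
ω = Δθ/dt = -0.125000/0.5 = -0.2500
R = −Δy/(cos θ' − cos θ) = -7.0000
v = R·ω = -7.0000·-0.2500 = 1.7500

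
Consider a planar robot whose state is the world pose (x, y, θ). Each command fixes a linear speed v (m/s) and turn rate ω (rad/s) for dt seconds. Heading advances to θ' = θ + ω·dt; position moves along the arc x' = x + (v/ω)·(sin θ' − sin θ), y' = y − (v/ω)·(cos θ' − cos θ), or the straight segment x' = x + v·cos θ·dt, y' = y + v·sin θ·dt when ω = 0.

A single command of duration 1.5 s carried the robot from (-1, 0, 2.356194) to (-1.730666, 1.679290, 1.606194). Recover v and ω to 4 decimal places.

Δθ = 1.606194 − 2.356194 = -0.750000
ω = Δθ/dt = -0.750000/1.5 = -0.5000
R = −Δy/(cos θ' − cos θ) = -2.5000
v = R·ω = -2.5000·-0.5000 = 1.2500

v = 1.2500, ω = -0.5000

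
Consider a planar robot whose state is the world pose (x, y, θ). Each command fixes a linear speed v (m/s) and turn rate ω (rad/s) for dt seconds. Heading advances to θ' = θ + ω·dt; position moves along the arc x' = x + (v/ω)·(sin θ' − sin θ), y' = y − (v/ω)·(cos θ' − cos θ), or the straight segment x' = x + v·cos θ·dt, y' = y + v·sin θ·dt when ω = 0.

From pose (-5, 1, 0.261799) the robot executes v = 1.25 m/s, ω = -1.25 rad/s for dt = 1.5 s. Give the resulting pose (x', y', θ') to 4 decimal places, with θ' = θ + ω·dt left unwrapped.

(-3.7421, -0.0083, -1.6132)

θ' = 0.2618 + -1.25·1.5 = -1.6132
R = v/ω = 1.25/-1.25 = -1.0000
x' = -5 + -1.0000·(sin -1.6132 − sin 0.2618) = -3.7421
y' = 1 − -1.0000·(cos -1.6132 − cos 0.2618) = -0.0083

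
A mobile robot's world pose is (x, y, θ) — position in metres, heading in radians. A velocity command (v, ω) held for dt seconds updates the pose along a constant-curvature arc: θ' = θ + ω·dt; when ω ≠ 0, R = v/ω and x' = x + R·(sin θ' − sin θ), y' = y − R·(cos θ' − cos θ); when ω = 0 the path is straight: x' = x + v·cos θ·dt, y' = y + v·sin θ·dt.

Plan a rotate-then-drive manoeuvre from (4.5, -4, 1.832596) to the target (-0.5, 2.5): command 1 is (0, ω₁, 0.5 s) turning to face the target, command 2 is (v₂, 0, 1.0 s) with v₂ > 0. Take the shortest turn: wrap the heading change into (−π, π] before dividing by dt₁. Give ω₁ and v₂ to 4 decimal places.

ω₁ = 0.7878, v₂ = 8.2006

heading to target = atan2(2.5−-4, -0.5−4.5) = 2.2265
Δθ = wrap(2.2265 − 1.8326) = 0.3939; ω₁ = Δθ/dt₁ = 0.7878
distance = √((-0.5−4.5)² + (2.5−-4)²) = 8.2006; v₂ = distance/dt₂ = 8.2006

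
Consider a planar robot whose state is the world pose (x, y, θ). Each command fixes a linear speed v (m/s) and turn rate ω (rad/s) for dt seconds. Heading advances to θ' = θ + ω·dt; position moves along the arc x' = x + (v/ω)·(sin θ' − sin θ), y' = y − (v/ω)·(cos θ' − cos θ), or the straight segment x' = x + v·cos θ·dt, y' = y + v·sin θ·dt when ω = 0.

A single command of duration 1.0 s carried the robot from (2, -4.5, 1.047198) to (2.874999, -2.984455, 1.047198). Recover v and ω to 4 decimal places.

v = 1.7500, ω = 0.0000

Δθ = 1.047198 − 1.047198 = 0.000000
ω = Δθ/dt = 0.000000/1.0 = 0.0000
ω = 0 → v = (Δx·cos θ + Δy·sin θ)/dt = 1.7500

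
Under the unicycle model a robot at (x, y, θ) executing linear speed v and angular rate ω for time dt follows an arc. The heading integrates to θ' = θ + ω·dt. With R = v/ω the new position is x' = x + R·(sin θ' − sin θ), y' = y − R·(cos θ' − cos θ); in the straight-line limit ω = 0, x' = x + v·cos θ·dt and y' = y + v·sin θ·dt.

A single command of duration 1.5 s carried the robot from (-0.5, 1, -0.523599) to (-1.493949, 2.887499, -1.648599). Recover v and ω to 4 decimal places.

v = -1.5000, ω = -0.7500

Δθ = -1.648599 − -0.523599 = -1.125000
ω = Δθ/dt = -1.125000/1.5 = -0.7500
R = −Δy/(cos θ' − cos θ) = 2.0000
v = R·ω = 2.0000·-0.7500 = -1.5000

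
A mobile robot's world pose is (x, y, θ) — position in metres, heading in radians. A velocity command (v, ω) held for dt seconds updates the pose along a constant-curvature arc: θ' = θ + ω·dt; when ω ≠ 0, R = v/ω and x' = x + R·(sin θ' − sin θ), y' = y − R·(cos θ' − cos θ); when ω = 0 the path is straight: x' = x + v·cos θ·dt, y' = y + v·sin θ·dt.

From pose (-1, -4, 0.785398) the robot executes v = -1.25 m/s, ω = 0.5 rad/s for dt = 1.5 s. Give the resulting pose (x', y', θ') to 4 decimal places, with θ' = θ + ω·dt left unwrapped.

(-1.7307, -5.6793, 1.5354)

θ' = 0.7854 + 0.5·1.5 = 1.5354
R = v/ω = -1.25/0.5 = -2.5000
x' = -1 + -2.5000·(sin 1.5354 − sin 0.7854) = -1.7307
y' = -4 − -2.5000·(cos 1.5354 − cos 0.7854) = -5.6793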